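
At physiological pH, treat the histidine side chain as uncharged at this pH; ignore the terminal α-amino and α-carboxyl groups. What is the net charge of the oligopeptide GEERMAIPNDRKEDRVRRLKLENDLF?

0

The side chains ionized at physiological pH are Lys/Arg (+1) and Asp/Glu (−1); with His treated as neutral, nothing else contributes.
Positive (K, R): R4, R11, K12, R15, R17, R18, K20 → +7.
Negative (D, E): E2, E3, D10, E13, D14, E22, D24 → −7.
Net charge = (+7) + (−7) = 0.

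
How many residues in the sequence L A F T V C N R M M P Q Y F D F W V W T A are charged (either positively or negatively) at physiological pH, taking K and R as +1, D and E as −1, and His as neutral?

Charged side chains at pH ~7.4: K, R (positive); D, E (negative).
Matching residues: R8, D15.

2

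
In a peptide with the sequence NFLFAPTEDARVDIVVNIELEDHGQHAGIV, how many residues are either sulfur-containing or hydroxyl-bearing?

Sulfur-containing: C, M. Hydroxyl-bearing: S, T, Y.
Sulfur-containing residues here: none (0).
Hydroxyl-bearing residues here: T7 (1).
The two groups share no amino acid, so total = 0 + 1 = 1.

1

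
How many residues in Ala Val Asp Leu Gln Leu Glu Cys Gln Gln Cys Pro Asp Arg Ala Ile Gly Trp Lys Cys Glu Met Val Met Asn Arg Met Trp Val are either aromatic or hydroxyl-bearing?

2

Aromatic: F, W, Y. Hydroxyl-bearing: S, T, Y.
Aromatic residues here: Trp18, Trp28 (2).
Hydroxyl-bearing residues here: none (0).
(Y belongs to both groups, but none appear in this sequence.) Total = 2 + 0 = 2.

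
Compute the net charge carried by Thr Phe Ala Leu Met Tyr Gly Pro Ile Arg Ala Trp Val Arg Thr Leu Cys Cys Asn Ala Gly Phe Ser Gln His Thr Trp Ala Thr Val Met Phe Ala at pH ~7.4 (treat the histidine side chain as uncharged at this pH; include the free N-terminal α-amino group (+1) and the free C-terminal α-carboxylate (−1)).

+2

Near pH 7.4, K and R contribute +1 each, D and E contribute −1 each, and every other side chain (His included, as stated) is uncharged.
Positive (K, R): Arg10, Arg14 → +2.
Negative (D, E): none → −0.
The N-terminus (+1) and C-terminus (−1) cancel.
Net charge = (+2) + (−0) = +2.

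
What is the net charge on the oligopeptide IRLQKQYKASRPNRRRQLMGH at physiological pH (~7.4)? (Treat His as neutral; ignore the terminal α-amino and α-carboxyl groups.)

+7

The side chains ionized at physiological pH are Lys/Arg (+1) and Asp/Glu (−1); with His treated as neutral, nothing else contributes.
Positive (K, R): R2, K5, K8, R11, R14, R15, R16 → +7.
Negative (D, E): none → −0.
Net charge = (+7) + (−0) = +7.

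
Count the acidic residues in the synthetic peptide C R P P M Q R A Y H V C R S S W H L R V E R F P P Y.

Only D (aspartate) and E (glutamate) carry a side-chain carboxylic acid.
Matching residues: E21.

1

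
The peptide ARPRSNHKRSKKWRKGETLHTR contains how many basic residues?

Lysine (K), arginine (R), and histidine (H) have basic, nitrogen-containing side chains.
Matching residues: R2, R4, H7, K8, R9, K11, K12, R14, K15, H20, R22.

11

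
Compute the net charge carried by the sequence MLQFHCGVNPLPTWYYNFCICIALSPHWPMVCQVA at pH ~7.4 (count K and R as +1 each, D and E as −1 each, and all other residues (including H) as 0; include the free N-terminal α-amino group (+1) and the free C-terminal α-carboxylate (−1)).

Positive (K, R): none → +0.
Negative (D, E): none → −0.
The N-terminus (+1) and C-terminus (−1) cancel.
Net charge = (+0) + (−0) = 0.

0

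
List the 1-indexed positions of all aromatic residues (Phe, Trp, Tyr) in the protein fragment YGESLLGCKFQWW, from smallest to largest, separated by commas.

1, 10, 12, 13

Matching residues: Y1, F10, W12, W13.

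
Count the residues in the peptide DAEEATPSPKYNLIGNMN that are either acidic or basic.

Acidic: D, E. Basic: H, K, R.
Acidic residues here: D1, E3, E4 (3).
Basic residues here: K10 (1).
The two groups share no amino acid, so total = 3 + 1 = 4.

4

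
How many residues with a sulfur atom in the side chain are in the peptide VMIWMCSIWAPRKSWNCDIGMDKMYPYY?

6

The sulfur-bearing residues are cysteine (–SH) and methionine (–S–CH₃).
Matching residues: M2, M5, C6, C17, M21, M24.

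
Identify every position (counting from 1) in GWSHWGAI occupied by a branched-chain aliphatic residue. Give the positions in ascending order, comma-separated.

Valine (V), leucine (L), and isoleucine (I) are the branched-chain amino acids.
Matching residues: I8.

8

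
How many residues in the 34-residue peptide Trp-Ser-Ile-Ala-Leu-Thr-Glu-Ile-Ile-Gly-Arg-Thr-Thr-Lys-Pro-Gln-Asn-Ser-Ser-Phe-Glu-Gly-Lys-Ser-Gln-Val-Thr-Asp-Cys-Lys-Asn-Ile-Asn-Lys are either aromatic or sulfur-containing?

Aromatic: F, W, Y. Sulfur-containing: C, M.
Aromatic residues here: Trp1, Phe20 (2).
Sulfur-containing residues here: Cys29 (1).
The two groups share no amino acid, so total = 2 + 1 = 3.

3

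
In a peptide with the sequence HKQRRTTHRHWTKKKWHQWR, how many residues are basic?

12

The basic amino acids are Lys (K), Arg (R), and His (H).
Matching residues: H1, K2, R4, R5, H8, R9, H10, K13, K14, K15, H17, R20.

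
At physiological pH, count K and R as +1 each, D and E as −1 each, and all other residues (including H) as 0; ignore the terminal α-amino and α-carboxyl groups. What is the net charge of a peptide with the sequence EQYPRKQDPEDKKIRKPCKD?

+2

Positive (K, R): R5, K6, K12, K13, R15, K16, K19 → +7.
Negative (D, E): E1, D8, E10, D11, D20 → −5.
Net charge = (+7) + (−5) = +2.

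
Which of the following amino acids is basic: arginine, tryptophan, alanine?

K, R, and H are the three residues with basic side chains (ε-amine, guanidinium, and imidazole respectively).
Of the listed options, only arginine belongs to this group.

arginine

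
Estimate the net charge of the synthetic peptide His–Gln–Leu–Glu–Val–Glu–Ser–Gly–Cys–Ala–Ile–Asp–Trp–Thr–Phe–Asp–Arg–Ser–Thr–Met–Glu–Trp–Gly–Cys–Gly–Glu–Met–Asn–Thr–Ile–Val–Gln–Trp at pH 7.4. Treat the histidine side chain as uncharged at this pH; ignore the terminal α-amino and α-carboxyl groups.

At pH ~7.4 the Lys and Arg side chains are protonated (+1), the Asp and Glu side chains are deprotonated (−1), and with His taken as neutral all other side chains carry no charge.
Positive (K, R): Arg17 → +1.
Negative (D, E): Glu4, Glu6, Asp12, Asp16, Glu21, Glu26 → −6.
Net charge = (+1) + (−6) = −5.

-5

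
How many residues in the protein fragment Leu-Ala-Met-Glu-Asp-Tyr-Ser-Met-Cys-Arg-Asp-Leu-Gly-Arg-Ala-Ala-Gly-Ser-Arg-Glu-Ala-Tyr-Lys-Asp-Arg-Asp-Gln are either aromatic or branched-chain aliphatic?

4

Aromatic: F, W, Y. Branched-chain aliphatic: I, L, V.
Aromatic residues here: Tyr6, Tyr22 (2).
Branched-chain aliphatic residues here: Leu1, Leu12 (2).
The two groups share no amino acid, so total = 2 + 2 = 4.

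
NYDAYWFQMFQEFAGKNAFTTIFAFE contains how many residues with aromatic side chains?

F, W, and Y each carry an aromatic ring on the side chain.
Matching residues: Y2, Y5, W6, F7, F10, F13, F19, F23, F25.

9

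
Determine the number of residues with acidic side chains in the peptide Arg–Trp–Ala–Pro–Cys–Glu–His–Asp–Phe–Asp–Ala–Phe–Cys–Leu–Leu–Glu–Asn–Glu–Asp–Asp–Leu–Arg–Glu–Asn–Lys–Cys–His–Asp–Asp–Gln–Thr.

10

Only D (aspartate) and E (glutamate) carry a side-chain carboxylic acid.
Matching residues: Glu6, Asp8, Asp10, Glu16, Glu18, Asp19, Asp20, Glu23, Asp28, Asp29.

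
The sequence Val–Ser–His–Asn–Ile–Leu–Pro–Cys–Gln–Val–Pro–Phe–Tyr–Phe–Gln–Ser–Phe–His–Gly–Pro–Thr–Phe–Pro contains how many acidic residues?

0

The acidic residues are Asp (D) and Glu (E), whose side chains end in a carboxylate group.
None of the 23 residues belong to this group.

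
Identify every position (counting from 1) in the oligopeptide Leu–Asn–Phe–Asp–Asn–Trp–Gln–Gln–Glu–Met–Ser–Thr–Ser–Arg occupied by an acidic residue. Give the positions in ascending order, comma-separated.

4, 9

Only D (aspartate) and E (glutamate) carry a side-chain carboxylic acid.
Matching residues: Asp4, Glu9.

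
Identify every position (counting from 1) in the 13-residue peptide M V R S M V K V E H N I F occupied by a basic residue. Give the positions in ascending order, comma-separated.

The basic amino acids are Lys (K), Arg (R), and His (H).
Matching residues: R3, K7, H10.

3, 7, 10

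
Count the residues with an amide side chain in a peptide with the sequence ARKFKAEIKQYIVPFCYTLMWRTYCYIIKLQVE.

The amide-side-chain residues are Asn (N) and Gln (Q).
Matching residues: Q10, Q31.

2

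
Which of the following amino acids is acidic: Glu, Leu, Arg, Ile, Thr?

The acidic residues are Asp (D) and Glu (E), whose side chains end in a carboxylate group.
Of the listed options, only Glu belongs to this group.

Glu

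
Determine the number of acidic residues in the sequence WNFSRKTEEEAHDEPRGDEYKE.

8

Aspartate (D) and glutamate (E) have carboxylic-acid side chains and are the acidic amino acids.
Matching residues: E8, E9, E10, D13, E14, D18, E19, E22.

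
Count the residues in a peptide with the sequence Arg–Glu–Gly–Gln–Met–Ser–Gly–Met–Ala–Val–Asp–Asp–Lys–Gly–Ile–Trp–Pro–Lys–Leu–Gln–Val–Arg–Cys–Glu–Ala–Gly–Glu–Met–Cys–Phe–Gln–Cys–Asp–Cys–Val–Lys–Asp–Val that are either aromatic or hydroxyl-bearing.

3

Aromatic: F, W, Y. Hydroxyl-bearing: S, T, Y.
Aromatic residues here: Trp16, Phe30 (2).
Hydroxyl-bearing residues here: Ser6 (1).
(Y belongs to both groups, but none appear in this sequence.) Total = 2 + 1 = 3.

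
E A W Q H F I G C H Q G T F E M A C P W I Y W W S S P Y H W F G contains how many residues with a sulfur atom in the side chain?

3

The sulfur-bearing residues are cysteine (–SH) and methionine (–S–CH₃).
Matching residues: C9, M16, C18.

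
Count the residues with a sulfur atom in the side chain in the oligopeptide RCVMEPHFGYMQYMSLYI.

The sulfur-bearing residues are cysteine (–SH) and methionine (–S–CH₃).
Matching residues: C2, M4, M11, M14.

4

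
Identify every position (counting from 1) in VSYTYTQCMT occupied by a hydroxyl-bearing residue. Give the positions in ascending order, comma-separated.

S, T, and Y are the three residues with a side-chain hydroxyl.
Matching residues: S2, Y3, T4, Y5, T6, T10.

2, 3, 4, 5, 6, 10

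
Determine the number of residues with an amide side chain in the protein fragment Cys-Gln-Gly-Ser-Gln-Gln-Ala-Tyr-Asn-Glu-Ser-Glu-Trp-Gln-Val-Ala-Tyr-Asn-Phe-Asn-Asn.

The amide-side-chain residues are Asn (N) and Gln (Q).
Matching residues: Gln2, Gln5, Gln6, Asn9, Gln14, Asn18, Asn20, Asn21.

8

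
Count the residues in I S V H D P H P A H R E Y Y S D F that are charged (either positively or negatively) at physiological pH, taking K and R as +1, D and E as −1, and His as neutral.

4

Charged side chains at pH ~7.4: K, R (positive); D, E (negative).
Matching residues: D5, R11, E12, D16.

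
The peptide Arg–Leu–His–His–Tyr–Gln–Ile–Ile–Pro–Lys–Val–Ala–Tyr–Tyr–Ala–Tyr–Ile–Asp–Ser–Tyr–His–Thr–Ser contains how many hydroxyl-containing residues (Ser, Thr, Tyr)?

Matching residues: Tyr5, Tyr13, Tyr14, Tyr16, Ser19, Tyr20, Thr22, Ser23.

8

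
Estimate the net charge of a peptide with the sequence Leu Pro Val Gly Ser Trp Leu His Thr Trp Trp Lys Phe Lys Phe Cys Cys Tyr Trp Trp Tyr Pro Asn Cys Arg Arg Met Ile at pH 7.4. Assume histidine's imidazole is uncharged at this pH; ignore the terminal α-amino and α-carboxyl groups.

+4

Near pH 7.4, K and R contribute +1 each, D and E contribute −1 each, and every other side chain (His included, as stated) is uncharged.
Positive (K, R): Lys12, Lys14, Arg25, Arg26 → +4.
Negative (D, E): none → −0.
Net charge = (+4) + (−0) = +4.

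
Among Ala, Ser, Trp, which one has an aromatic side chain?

F, W, and Y each carry an aromatic ring on the side chain.
Of the listed options, only Trp belongs to this group.

Trp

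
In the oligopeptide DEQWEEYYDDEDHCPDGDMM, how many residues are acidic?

Only D (aspartate) and E (glutamate) carry a side-chain carboxylic acid.
Matching residues: D1, E2, E5, E6, D9, D10, E11, D12, D16, D18.

10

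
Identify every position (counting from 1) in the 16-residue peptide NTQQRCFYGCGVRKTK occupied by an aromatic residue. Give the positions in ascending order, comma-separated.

The aromatic amino acids are Phe (F, benzyl), Trp (W, indole), and Tyr (Y, phenol).
Matching residues: F7, Y8.

7, 8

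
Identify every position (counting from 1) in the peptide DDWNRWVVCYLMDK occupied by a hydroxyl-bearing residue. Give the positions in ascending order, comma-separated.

10

The –OH-bearing residues are Ser, Thr (aliphatic alcohols), and Tyr (phenol).
Matching residues: Y10.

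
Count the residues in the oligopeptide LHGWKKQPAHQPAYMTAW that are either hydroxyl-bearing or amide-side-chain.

4

Hydroxyl-bearing: S, T, Y. Amide-side-chain: N, Q.
Hydroxyl-bearing residues here: Y14, T16 (2).
Amide-side-chain residues here: Q7, Q11 (2).
The two groups share no amino acid, so total = 2 + 2 = 4.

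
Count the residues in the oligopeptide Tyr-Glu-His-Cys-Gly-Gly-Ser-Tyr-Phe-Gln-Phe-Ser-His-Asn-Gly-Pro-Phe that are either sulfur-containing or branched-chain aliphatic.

Sulfur-containing: C, M. Branched-chain aliphatic: I, L, V.
Sulfur-containing residues here: Cys4 (1).
Branched-chain aliphatic residues here: none (0).
The two groups share no amino acid, so total = 1 + 0 = 1.

1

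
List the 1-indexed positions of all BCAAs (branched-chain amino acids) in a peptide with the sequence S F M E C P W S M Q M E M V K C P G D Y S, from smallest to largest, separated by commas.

V, L, and I make up the branched-chain aliphatic group.
Matching residues: V14.

14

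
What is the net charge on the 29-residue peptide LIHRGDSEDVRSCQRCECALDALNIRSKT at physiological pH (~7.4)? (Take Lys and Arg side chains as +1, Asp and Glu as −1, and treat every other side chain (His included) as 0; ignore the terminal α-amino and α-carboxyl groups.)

Positive (K, R): R4, R11, R15, R26, K28 → +5.
Negative (D, E): D6, E8, D9, E17, D21 → −5.
Net charge = (+5) + (−5) = 0.

0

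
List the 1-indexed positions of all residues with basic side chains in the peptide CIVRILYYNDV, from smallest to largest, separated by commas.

K, R, and H are the three residues with basic side chains (ε-amine, guanidinium, and imidazole respectively).
Matching residues: R4.

4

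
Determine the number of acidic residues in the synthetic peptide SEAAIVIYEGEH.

Aspartate (D) and glutamate (E) have carboxylic-acid side chains and are the acidic amino acids.
Matching residues: E2, E9, E11.

3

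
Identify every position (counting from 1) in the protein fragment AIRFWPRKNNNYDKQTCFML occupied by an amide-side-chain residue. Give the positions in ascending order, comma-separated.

Matching residues: N9, N10, N11, Q15.

9, 10, 11, 15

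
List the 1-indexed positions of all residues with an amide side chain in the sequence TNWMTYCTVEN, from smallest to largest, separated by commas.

2, 11

Only N (asparagine) and Q (glutamine) carry a side-chain carboxamide.
Matching residues: N2, N11.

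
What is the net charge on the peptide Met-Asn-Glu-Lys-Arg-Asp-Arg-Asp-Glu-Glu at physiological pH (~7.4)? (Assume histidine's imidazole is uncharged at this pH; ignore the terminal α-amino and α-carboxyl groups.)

At pH ~7.4 the Lys and Arg side chains are protonated (+1), the Asp and Glu side chains are deprotonated (−1), and with His taken as neutral all other side chains carry no charge.
Positive (K, R): Lys4, Arg5, Arg7 → +3.
Negative (D, E): Glu3, Asp6, Asp8, Glu9, Glu10 → −5.
Net charge = (+3) + (−5) = −2.

-2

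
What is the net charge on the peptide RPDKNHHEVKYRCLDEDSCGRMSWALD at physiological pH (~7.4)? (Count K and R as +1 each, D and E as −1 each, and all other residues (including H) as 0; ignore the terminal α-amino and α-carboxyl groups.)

-1

Positive (K, R): R1, K4, K10, R12, R21 → +5.
Negative (D, E): D3, E8, D15, E16, D17, D27 → −6.
Net charge = (+5) + (−6) = −1.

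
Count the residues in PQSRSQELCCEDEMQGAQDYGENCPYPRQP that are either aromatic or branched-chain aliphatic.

Aromatic: F, W, Y. Branched-chain aliphatic: I, L, V.
Aromatic residues here: Y20, Y26 (2).
Branched-chain aliphatic residues here: L8 (1).
The two groups share no amino acid, so total = 2 + 1 = 3.

3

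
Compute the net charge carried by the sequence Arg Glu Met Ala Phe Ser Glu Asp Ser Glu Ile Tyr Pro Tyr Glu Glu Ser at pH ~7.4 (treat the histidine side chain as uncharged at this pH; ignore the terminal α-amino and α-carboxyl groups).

The side chains ionized at physiological pH are Lys/Arg (+1) and Asp/Glu (−1); with His treated as neutral, nothing else contributes.
Positive (K, R): Arg1 → +1.
Negative (D, E): Glu2, Glu7, Asp8, Glu10, Glu15, Glu16 → −6.
Net charge = (+1) + (−6) = −5.

-5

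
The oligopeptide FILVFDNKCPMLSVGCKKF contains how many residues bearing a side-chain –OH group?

1

Serine (S), threonine (T), and tyrosine (Y) each carry a hydroxyl group on the side chain.
Matching residues: S13.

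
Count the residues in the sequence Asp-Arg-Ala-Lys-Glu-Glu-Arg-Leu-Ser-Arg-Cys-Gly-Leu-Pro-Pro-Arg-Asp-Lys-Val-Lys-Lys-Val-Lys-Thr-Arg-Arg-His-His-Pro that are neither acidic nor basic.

12

Acidic: D, E. Basic: K, R, H. All other residues are neither.
Matching residues: Ala3, Leu8, Ser9, Cys11, Gly12, Leu13, Pro14, Pro15, Val19, Val22, Thr24, Pro29.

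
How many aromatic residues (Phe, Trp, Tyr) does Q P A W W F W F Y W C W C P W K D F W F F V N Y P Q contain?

Matching residues: W4, W5, F6, W7, F8, Y9, W10, W12, W15, F18, W19, F20, F21, Y24.

14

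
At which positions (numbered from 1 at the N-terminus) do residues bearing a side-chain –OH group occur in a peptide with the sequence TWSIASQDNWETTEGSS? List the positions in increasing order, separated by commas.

1, 3, 6, 12, 13, 16, 17

Serine (S), threonine (T), and tyrosine (Y) each carry a hydroxyl group on the side chain.
Matching residues: T1, S3, S6, T12, T13, S16, S17.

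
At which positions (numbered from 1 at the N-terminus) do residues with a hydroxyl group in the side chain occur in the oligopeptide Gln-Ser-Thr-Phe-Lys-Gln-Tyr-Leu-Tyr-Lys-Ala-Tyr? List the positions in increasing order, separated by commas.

2, 3, 7, 9, 12

The –OH-bearing residues are Ser, Thr (aliphatic alcohols), and Tyr (phenol).
Matching residues: Ser2, Thr3, Tyr7, Tyr9, Tyr12.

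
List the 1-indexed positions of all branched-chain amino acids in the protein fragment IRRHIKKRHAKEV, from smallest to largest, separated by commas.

Valine (V), leucine (L), and isoleucine (I) are the branched-chain amino acids.
Matching residues: I1, I5, V13.

1, 5, 13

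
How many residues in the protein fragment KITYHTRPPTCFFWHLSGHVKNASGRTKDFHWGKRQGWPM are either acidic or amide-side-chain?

3

Acidic: D, E. Amide-side-chain: N, Q.
Acidic residues here: D29 (1).
Amide-side-chain residues here: N22, Q36 (2).
The two groups share no amino acid, so total = 1 + 2 = 3.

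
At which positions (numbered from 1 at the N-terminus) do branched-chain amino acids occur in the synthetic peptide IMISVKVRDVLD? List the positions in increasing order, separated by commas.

1, 3, 5, 7, 10, 11

V, L, and I make up the branched-chain aliphatic group.
Matching residues: I1, I3, V5, V7, V10, L11.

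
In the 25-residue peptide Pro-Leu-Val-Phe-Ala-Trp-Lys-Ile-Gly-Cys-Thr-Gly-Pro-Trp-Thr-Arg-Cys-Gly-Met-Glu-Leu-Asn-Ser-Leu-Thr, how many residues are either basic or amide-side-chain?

Basic: H, K, R. Amide-side-chain: N, Q.
Basic residues here: Lys7, Arg16 (2).
Amide-side-chain residues here: Asn22 (1).
The two groups share no amino acid, so total = 2 + 1 = 3.

3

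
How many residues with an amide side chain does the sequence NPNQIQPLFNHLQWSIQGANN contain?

9

The amide-side-chain residues are Asn (N) and Gln (Q).
Matching residues: N1, N3, Q4, Q6, N10, Q13, Q17, N20, N21.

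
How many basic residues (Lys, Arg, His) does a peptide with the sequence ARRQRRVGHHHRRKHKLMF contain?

Matching residues: R2, R3, R5, R6, H9, H10, H11, R12, R13, K14, H15, K16.

12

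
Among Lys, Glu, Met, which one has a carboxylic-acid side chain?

The acidic residues are Asp (D) and Glu (E), whose side chains end in a carboxylate group.
Of the listed options, only Glu belongs to this group.

Glu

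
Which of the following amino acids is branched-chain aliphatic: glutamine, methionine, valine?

The BCAAs are Val, Leu, and Ile — aliphatic side chains with a branch point.
Of the listed options, only valine belongs to this group.

valine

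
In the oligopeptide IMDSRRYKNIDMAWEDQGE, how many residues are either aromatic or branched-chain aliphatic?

4

Aromatic: F, W, Y. Branched-chain aliphatic: I, L, V.
Aromatic residues here: Y7, W14 (2).
Branched-chain aliphatic residues here: I1, I10 (2).
The two groups share no amino acid, so total = 2 + 2 = 4.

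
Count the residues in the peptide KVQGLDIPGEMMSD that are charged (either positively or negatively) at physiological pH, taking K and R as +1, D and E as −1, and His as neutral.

4

Charged side chains at pH ~7.4: K, R (positive); D, E (negative).
Matching residues: K1, D6, E10, D14.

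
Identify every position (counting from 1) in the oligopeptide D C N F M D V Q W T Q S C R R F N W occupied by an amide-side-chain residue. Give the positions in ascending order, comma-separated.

3, 8, 11, 17

Matching residues: N3, Q8, Q11, N17.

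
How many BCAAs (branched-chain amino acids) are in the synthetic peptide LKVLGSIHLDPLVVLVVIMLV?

14

V, L, and I make up the branched-chain aliphatic group.
Matching residues: L1, V3, L4, I7, L9, L12, V13, V14, L15, V16, V17, I18, L20, V21.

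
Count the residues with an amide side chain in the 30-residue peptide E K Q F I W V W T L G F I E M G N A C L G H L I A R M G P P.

2

Only N (asparagine) and Q (glutamine) carry a side-chain carboxamide.
Matching residues: Q3, N17.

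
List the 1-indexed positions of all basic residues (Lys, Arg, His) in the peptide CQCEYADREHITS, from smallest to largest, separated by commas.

Matching residues: R8, H10.

8, 10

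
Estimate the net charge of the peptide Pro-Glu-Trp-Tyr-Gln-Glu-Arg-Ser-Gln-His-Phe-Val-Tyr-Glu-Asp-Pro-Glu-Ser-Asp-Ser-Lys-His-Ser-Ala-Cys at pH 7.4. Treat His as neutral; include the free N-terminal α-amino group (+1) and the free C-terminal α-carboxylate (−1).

Near pH 7.4, K and R contribute +1 each, D and E contribute −1 each, and every other side chain (His included, as stated) is uncharged.
Positive (K, R): Arg7, Lys21 → +2.
Negative (D, E): Glu2, Glu6, Glu14, Asp15, Glu17, Asp19 → −6.
The N-terminus (+1) and C-terminus (−1) cancel.
Net charge = (+2) + (−6) = −4.

-4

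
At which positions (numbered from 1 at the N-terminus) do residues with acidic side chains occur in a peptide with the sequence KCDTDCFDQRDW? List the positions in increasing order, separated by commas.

3, 5, 8, 11

Only D (aspartate) and E (glutamate) carry a side-chain carboxylic acid.
Matching residues: D3, D5, D8, D11.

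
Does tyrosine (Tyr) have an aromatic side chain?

Yes

Phenylalanine (F), tryptophan (W), and tyrosine (Y) have aromatic ring side chains.
Tyrosine is in this group.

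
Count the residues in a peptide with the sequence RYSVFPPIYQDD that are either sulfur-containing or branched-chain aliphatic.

2

Sulfur-containing: C, M. Branched-chain aliphatic: I, L, V.
Sulfur-containing residues here: none (0).
Branched-chain aliphatic residues here: V4, I8 (2).
The two groups share no amino acid, so total = 0 + 2 = 2.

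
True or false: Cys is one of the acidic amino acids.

False

Only D (aspartate) and E (glutamate) carry a side-chain carboxylic acid.
Cysteine is not in this group.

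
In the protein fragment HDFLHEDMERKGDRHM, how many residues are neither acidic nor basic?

Acidic: D, E. Basic: K, R, H. All other residues are neither.
Matching residues: F3, L4, M8, G12, M16.

5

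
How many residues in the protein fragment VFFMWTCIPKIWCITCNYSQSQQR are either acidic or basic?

Acidic: D, E. Basic: H, K, R.
Acidic residues here: none (0).
Basic residues here: K10, R24 (2).
The two groups share no amino acid, so total = 0 + 2 = 2.

2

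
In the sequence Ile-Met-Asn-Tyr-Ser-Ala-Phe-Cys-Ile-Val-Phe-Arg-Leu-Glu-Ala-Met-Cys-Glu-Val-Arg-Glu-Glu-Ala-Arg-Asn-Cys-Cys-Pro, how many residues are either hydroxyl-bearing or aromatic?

4

Hydroxyl-bearing: S, T, Y. Aromatic: F, W, Y.
Hydroxyl-bearing residues here: Tyr4, Ser5 (2).
Aromatic residues here: Tyr4, Phe7, Phe11 (3).
Y is in both groups, so the 1 Y residue must not be double-counted.
Total = 2 + 3 − 1 = 4.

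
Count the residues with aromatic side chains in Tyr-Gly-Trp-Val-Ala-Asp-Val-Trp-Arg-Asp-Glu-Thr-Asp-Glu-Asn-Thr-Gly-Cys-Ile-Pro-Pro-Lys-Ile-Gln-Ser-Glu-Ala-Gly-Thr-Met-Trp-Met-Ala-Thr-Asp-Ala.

The aromatic amino acids are Phe (F, benzyl), Trp (W, indole), and Tyr (Y, phenol).
Matching residues: Tyr1, Trp3, Trp8, Trp31.

4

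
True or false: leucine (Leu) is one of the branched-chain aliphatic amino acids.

True

The BCAAs are Val, Leu, and Ile — aliphatic side chains with a branch point.
Leucine is in this group.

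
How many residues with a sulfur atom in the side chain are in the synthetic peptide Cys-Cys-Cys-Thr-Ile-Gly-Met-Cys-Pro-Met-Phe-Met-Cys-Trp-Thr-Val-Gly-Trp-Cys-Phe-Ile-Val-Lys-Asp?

Cysteine (C, thiol) and methionine (M, thioether) are the two sulfur-containing amino acids.
Matching residues: Cys1, Cys2, Cys3, Met7, Cys8, Met10, Met12, Cys13, Cys19.

9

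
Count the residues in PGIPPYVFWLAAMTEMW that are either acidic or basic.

Acidic: D, E. Basic: H, K, R.
Acidic residues here: E15 (1).
Basic residues here: none (0).
The two groups share no amino acid, so total = 1 + 0 = 1.

1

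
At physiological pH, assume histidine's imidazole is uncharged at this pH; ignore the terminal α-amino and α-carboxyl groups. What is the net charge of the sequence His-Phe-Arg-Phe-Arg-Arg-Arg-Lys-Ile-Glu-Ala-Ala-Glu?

+3

The side chains ionized at physiological pH are Lys/Arg (+1) and Asp/Glu (−1); with His treated as neutral, nothing else contributes.
Positive (K, R): Arg3, Arg5, Arg6, Arg7, Lys8 → +5.
Negative (D, E): Glu10, Glu13 → −2.
Net charge = (+5) + (−2) = +3.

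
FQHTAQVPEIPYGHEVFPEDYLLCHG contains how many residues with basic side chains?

3

Lysine (K), arginine (R), and histidine (H) have basic, nitrogen-containing side chains.
Matching residues: H3, H14, H25.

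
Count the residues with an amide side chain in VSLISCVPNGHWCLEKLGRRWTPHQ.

Only N (asparagine) and Q (glutamine) carry a side-chain carboxamide.
Matching residues: N9, Q25.

2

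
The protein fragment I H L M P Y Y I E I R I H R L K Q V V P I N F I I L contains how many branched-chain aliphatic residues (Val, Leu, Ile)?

12

Matching residues: I1, L3, I8, I10, I12, L15, V18, V19, I21, I24, I25, L26.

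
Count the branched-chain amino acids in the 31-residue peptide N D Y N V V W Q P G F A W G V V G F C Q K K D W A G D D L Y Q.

V, L, and I make up the branched-chain aliphatic group.
Matching residues: V5, V6, V15, V16, L29.

5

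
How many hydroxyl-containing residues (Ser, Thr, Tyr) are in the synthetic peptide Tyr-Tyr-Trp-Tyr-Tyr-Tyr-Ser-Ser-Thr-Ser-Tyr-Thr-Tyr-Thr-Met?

13

Matching residues: Tyr1, Tyr2, Tyr4, Tyr5, Tyr6, Ser7, Ser8, Thr9, Ser10, Tyr11, Thr12, Tyr13, Thr14.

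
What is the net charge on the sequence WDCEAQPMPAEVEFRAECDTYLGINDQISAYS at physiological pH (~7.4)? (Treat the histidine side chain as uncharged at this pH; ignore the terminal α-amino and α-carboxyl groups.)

The side chains ionized at physiological pH are Lys/Arg (+1) and Asp/Glu (−1); with His treated as neutral, nothing else contributes.
Positive (K, R): R15 → +1.
Negative (D, E): D2, E4, E11, E13, E17, D19, D26 → −7.
Net charge = (+1) + (−7) = −6.

-6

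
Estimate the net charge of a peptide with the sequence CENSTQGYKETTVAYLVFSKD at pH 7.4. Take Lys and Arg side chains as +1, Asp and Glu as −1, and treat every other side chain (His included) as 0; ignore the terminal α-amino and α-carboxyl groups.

-1

Positive (K, R): K9, K20 → +2.
Negative (D, E): E2, E10, D21 → −3.
Net charge = (+2) + (−3) = −1.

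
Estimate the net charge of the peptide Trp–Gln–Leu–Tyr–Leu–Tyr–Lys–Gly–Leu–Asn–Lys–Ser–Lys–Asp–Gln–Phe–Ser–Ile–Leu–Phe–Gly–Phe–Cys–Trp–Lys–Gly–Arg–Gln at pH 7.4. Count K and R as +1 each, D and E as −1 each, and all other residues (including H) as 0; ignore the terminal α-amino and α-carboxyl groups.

Positive (K, R): Lys7, Lys11, Lys13, Lys25, Arg27 → +5.
Negative (D, E): Asp14 → −1.
Net charge = (+5) + (−1) = +4.

+4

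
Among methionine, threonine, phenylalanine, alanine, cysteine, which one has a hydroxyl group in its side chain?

Serine (S), threonine (T), and tyrosine (Y) each carry a hydroxyl group on the side chain.
Of the listed options, only threonine belongs to this group.

threonine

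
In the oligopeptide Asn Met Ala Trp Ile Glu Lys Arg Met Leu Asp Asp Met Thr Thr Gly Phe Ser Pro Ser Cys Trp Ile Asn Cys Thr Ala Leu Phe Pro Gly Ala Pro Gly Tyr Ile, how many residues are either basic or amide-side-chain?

Basic: H, K, R. Amide-side-chain: N, Q.
Basic residues here: Lys7, Arg8 (2).
Amide-side-chain residues here: Asn1, Asn24 (2).
The two groups share no amino acid, so total = 2 + 2 = 4.

4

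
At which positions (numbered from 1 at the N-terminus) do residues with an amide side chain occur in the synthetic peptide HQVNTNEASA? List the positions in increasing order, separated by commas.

2, 4, 6

Asparagine (N) and glutamine (Q) have uncharged amide side chains.
Matching residues: Q2, N4, N6.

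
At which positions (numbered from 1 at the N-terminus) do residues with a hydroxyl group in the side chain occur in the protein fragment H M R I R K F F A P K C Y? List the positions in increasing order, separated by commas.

13

Serine (S), threonine (T), and tyrosine (Y) each carry a hydroxyl group on the side chain.
Matching residues: Y13.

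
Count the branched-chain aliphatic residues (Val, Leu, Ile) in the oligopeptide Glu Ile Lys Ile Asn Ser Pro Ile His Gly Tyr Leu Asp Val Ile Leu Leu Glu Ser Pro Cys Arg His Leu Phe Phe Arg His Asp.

9

Matching residues: Ile2, Ile4, Ile8, Leu12, Val14, Ile15, Leu16, Leu17, Leu24.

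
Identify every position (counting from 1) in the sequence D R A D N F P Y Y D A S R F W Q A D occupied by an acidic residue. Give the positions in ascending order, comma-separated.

1, 4, 10, 18

Matching residues: D1, D4, D10, D18.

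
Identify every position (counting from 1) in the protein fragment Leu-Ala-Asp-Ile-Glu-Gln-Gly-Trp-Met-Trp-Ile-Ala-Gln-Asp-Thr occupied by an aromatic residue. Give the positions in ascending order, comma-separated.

Matching residues: Trp8, Trp10.

8, 10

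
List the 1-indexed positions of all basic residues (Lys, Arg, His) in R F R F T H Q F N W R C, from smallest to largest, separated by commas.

Matching residues: R1, R3, H6, R11.

1, 3, 6, 11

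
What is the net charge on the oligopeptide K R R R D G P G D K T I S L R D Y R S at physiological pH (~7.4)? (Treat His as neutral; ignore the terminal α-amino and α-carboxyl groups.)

+4

At pH ~7.4 the Lys and Arg side chains are protonated (+1), the Asp and Glu side chains are deprotonated (−1), and with His taken as neutral all other side chains carry no charge.
Positive (K, R): K1, R2, R3, R4, K10, R15, R18 → +7.
Negative (D, E): D5, D9, D16 → −3.
Net charge = (+7) + (−3) = +4.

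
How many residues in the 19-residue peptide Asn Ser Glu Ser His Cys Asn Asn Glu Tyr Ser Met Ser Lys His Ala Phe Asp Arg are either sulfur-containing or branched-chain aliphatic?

2

Sulfur-containing: C, M. Branched-chain aliphatic: I, L, V.
Sulfur-containing residues here: Cys6, Met12 (2).
Branched-chain aliphatic residues here: none (0).
The two groups share no amino acid, so total = 2 + 0 = 2.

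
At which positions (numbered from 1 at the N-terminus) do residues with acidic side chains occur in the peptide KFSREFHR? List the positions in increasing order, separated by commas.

Aspartate (D) and glutamate (E) have carboxylic-acid side chains and are the acidic amino acids.
Matching residues: E5.

5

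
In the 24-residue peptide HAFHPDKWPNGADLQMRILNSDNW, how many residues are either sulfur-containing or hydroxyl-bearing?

2

Sulfur-containing: C, M. Hydroxyl-bearing: S, T, Y.
Sulfur-containing residues here: M16 (1).
Hydroxyl-bearing residues here: S21 (1).
The two groups share no amino acid, so total = 1 + 1 = 2.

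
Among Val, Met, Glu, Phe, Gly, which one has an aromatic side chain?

Phe

F, W, and Y each carry an aromatic ring on the side chain.
Of the listed options, only Phe belongs to this group.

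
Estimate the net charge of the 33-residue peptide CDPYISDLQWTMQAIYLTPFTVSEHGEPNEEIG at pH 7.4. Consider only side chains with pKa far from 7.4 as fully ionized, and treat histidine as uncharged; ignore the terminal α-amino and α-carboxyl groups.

-6

At pH ~7.4 the Lys and Arg side chains are protonated (+1), the Asp and Glu side chains are deprotonated (−1), and with His taken as neutral all other side chains carry no charge.
Positive (K, R): none → +0.
Negative (D, E): D2, D7, E24, E27, E30, E31 → −6.
Net charge = (+0) + (−6) = −6.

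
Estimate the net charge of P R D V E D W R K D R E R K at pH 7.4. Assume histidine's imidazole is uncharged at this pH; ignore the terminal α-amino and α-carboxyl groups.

+1

The side chains ionized at physiological pH are Lys/Arg (+1) and Asp/Glu (−1); with His treated as neutral, nothing else contributes.
Positive (K, R): R2, R8, K9, R11, R13, K14 → +6.
Negative (D, E): D3, E5, D6, D10, E12 → −5.
Net charge = (+6) + (−5) = +1.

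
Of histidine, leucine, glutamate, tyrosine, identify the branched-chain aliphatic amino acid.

leucine

The BCAAs are Val, Leu, and Ile — aliphatic side chains with a branch point.
Of the listed options, only leucine belongs to this group.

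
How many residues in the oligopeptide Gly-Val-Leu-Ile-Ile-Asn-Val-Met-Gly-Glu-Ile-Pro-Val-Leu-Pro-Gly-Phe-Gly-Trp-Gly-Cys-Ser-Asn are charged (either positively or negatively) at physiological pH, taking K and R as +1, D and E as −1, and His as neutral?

1

Charged side chains at pH ~7.4: K, R (positive); D, E (negative).
Matching residues: Glu10.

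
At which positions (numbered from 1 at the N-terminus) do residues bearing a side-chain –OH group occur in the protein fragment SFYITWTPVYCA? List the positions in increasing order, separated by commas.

1, 3, 5, 7, 10

The –OH-bearing residues are Ser, Thr (aliphatic alcohols), and Tyr (phenol).
Matching residues: S1, Y3, T5, T7, Y10.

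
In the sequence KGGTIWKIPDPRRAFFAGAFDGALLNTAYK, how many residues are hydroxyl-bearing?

3

Serine (S), threonine (T), and tyrosine (Y) each carry a hydroxyl group on the side chain.
Matching residues: T4, T27, Y29.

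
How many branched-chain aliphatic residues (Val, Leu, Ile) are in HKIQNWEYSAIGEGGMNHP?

Matching residues: I3, I11.

2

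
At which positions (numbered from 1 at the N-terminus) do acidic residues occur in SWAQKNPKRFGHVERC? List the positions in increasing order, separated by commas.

Aspartate (D) and glutamate (E) have carboxylic-acid side chains and are the acidic amino acids.
Matching residues: E14.

14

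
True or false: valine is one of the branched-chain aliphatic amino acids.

True

Valine (V), leucine (L), and isoleucine (I) are the branched-chain amino acids.
Valine is in this group.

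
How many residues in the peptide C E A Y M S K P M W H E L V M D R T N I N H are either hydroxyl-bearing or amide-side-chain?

Hydroxyl-bearing: S, T, Y. Amide-side-chain: N, Q.
Hydroxyl-bearing residues here: Y4, S6, T18 (3).
Amide-side-chain residues here: N19, N21 (2).
The two groups share no amino acid, so total = 3 + 2 = 5.

5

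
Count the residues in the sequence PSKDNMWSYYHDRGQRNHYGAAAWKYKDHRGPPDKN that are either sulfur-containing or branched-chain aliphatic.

Sulfur-containing: C, M. Branched-chain aliphatic: I, L, V.
Sulfur-containing residues here: M6 (1).
Branched-chain aliphatic residues here: none (0).
The two groups share no amino acid, so total = 1 + 0 = 1.

1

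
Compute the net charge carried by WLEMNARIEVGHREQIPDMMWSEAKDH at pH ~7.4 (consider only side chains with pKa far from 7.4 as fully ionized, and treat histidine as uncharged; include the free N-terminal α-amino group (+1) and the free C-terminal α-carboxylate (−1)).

At pH ~7.4 the Lys and Arg side chains are protonated (+1), the Asp and Glu side chains are deprotonated (−1), and with His taken as neutral all other side chains carry no charge.
Positive (K, R): R7, R13, K25 → +3.
Negative (D, E): E3, E9, E14, D18, E23, D26 → −6.
The N-terminus (+1) and C-terminus (−1) cancel.
Net charge = (+3) + (−6) = −3.

-3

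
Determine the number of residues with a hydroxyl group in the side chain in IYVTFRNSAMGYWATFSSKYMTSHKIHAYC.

Serine (S), threonine (T), and tyrosine (Y) each carry a hydroxyl group on the side chain.
Matching residues: Y2, T4, S8, Y12, T15, S17, S18, Y20, T22, S23, Y29.

11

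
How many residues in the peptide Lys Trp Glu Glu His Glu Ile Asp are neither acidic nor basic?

Acidic: D, E. Basic: K, R, H. All other residues are neither.
Matching residues: Trp2, Ile7.

2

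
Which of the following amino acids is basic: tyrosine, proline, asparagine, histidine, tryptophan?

histidine

Lysine (K), arginine (R), and histidine (H) have basic, nitrogen-containing side chains.
Of the listed options, only histidine belongs to this group.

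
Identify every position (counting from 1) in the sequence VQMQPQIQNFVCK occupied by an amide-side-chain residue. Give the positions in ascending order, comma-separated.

2, 4, 6, 8, 9

Only N (asparagine) and Q (glutamine) carry a side-chain carboxamide.
Matching residues: Q2, Q4, Q6, Q8, N9.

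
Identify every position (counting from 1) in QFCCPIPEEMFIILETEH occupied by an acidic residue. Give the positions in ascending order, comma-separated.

Aspartate (D) and glutamate (E) have carboxylic-acid side chains and are the acidic amino acids.
Matching residues: E8, E9, E15, E17.

8, 9, 15, 17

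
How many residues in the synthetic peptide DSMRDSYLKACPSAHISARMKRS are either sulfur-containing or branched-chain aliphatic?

5

Sulfur-containing: C, M. Branched-chain aliphatic: I, L, V.
Sulfur-containing residues here: M3, C11, M20 (3).
Branched-chain aliphatic residues here: L8, I16 (2).
The two groups share no amino acid, so total = 3 + 2 = 5.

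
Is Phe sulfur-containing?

No

The sulfur-bearing residues are cysteine (–SH) and methionine (–S–CH₃).
Phenylalanine is not in this group.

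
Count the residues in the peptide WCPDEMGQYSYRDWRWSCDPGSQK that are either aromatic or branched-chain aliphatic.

5

Aromatic: F, W, Y. Branched-chain aliphatic: I, L, V.
Aromatic residues here: W1, Y9, Y11, W14, W16 (5).
Branched-chain aliphatic residues here: none (0).
The two groups share no amino acid, so total = 5 + 0 = 5.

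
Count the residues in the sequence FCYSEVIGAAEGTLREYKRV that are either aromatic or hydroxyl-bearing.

Aromatic: F, W, Y. Hydroxyl-bearing: S, T, Y.
Aromatic residues here: F1, Y3, Y17 (3).
Hydroxyl-bearing residues here: Y3, S4, T13, Y17 (4).
Y is in both groups, so the 2 Y residues must not be double-counted.
Total = 3 + 4 − 2 = 5.

5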